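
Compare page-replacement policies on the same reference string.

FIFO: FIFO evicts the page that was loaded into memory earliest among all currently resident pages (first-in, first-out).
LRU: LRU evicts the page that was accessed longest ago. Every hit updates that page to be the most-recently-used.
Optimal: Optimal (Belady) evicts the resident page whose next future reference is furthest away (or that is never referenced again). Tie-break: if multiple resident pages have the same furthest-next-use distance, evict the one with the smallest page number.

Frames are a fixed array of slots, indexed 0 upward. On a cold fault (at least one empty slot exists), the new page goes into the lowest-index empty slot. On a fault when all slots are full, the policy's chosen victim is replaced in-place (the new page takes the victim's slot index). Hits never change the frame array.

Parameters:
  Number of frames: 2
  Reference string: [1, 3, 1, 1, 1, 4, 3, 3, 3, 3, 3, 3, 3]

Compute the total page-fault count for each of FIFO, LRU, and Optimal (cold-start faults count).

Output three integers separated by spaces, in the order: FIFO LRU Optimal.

--- FIFO ---
  step 0: ref 1 -> FAULT, frames=[1,-] (faults so far: 1)
  step 1: ref 3 -> FAULT, frames=[1,3] (faults so far: 2)
  step 2: ref 1 -> HIT, frames=[1,3] (faults so far: 2)
  step 3: ref 1 -> HIT, frames=[1,3] (faults so far: 2)
  step 4: ref 1 -> HIT, frames=[1,3] (faults so far: 2)
  step 5: ref 4 -> FAULT, evict 1, frames=[4,3] (faults so far: 3)
  step 6: ref 3 -> HIT, frames=[4,3] (faults so far: 3)
  step 7: ref 3 -> HIT, frames=[4,3] (faults so far: 3)
  step 8: ref 3 -> HIT, frames=[4,3] (faults so far: 3)
  step 9: ref 3 -> HIT, frames=[4,3] (faults so far: 3)
  step 10: ref 3 -> HIT, frames=[4,3] (faults so far: 3)
  step 11: ref 3 -> HIT, frames=[4,3] (faults so far: 3)
  step 12: ref 3 -> HIT, frames=[4,3] (faults so far: 3)
  FIFO total faults: 3
--- LRU ---
  step 0: ref 1 -> FAULT, frames=[1,-] (faults so far: 1)
  step 1: ref 3 -> FAULT, frames=[1,3] (faults so far: 2)
  step 2: ref 1 -> HIT, frames=[1,3] (faults so far: 2)
  step 3: ref 1 -> HIT, frames=[1,3] (faults so far: 2)
  step 4: ref 1 -> HIT, frames=[1,3] (faults so far: 2)
  step 5: ref 4 -> FAULT, evict 3, frames=[1,4] (faults so far: 3)
  step 6: ref 3 -> FAULT, evict 1, frames=[3,4] (faults so far: 4)
  step 7: ref 3 -> HIT, frames=[3,4] (faults so far: 4)
  step 8: ref 3 -> HIT, frames=[3,4] (faults so far: 4)
  step 9: ref 3 -> HIT, frames=[3,4] (faults so far: 4)
  step 10: ref 3 -> HIT, frames=[3,4] (faults so far: 4)
  step 11: ref 3 -> HIT, frames=[3,4] (faults so far: 4)
  step 12: ref 3 -> HIT, frames=[3,4] (faults so far: 4)
  LRU total faults: 4
--- Optimal ---
  step 0: ref 1 -> FAULT, frames=[1,-] (faults so far: 1)
  step 1: ref 3 -> FAULT, frames=[1,3] (faults so far: 2)
  step 2: ref 1 -> HIT, frames=[1,3] (faults so far: 2)
  step 3: ref 1 -> HIT, frames=[1,3] (faults so far: 2)
  step 4: ref 1 -> HIT, frames=[1,3] (faults so far: 2)
  step 5: ref 4 -> FAULT, evict 1, frames=[4,3] (faults so far: 3)
  step 6: ref 3 -> HIT, frames=[4,3] (faults so far: 3)
  step 7: ref 3 -> HIT, frames=[4,3] (faults so far: 3)
  step 8: ref 3 -> HIT, frames=[4,3] (faults so far: 3)
  step 9: ref 3 -> HIT, frames=[4,3] (faults so far: 3)
  step 10: ref 3 -> HIT, frames=[4,3] (faults so far: 3)
  step 11: ref 3 -> HIT, frames=[4,3] (faults so far: 3)
  step 12: ref 3 -> HIT, frames=[4,3] (faults so far: 3)
  Optimal total faults: 3

Answer: 3 4 3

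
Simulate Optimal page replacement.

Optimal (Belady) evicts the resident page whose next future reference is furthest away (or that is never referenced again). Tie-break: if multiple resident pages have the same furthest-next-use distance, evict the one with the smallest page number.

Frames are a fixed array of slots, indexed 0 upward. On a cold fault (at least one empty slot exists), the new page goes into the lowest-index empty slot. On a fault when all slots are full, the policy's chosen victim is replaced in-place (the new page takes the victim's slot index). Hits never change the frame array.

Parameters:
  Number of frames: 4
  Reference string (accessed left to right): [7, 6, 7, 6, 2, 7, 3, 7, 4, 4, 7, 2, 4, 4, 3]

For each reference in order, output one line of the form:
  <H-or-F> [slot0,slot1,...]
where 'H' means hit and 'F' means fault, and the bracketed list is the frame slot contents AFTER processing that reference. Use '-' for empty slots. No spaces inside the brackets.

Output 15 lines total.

F [7,-,-,-]
F [7,6,-,-]
H [7,6,-,-]
H [7,6,-,-]
F [7,6,2,-]
H [7,6,2,-]
F [7,6,2,3]
H [7,6,2,3]
F [7,4,2,3]
H [7,4,2,3]
H [7,4,2,3]
H [7,4,2,3]
H [7,4,2,3]
H [7,4,2,3]
H [7,4,2,3]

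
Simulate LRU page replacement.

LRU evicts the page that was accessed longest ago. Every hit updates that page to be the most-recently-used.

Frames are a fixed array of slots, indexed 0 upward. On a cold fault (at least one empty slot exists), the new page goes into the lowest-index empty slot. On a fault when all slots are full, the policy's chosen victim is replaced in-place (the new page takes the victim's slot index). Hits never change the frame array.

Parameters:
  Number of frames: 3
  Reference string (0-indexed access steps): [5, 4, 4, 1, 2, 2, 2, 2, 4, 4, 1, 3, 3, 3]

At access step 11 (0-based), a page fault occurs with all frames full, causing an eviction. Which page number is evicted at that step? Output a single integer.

Answer: 2

Derivation:
Step 0: ref 5 -> FAULT, frames=[5,-,-]
Step 1: ref 4 -> FAULT, frames=[5,4,-]
Step 2: ref 4 -> HIT, frames=[5,4,-]
Step 3: ref 1 -> FAULT, frames=[5,4,1]
Step 4: ref 2 -> FAULT, evict 5, frames=[2,4,1]
Step 5: ref 2 -> HIT, frames=[2,4,1]
Step 6: ref 2 -> HIT, frames=[2,4,1]
Step 7: ref 2 -> HIT, frames=[2,4,1]
Step 8: ref 4 -> HIT, frames=[2,4,1]
Step 9: ref 4 -> HIT, frames=[2,4,1]
Step 10: ref 1 -> HIT, frames=[2,4,1]
Step 11: ref 3 -> FAULT, evict 2, frames=[3,4,1]
At step 11: evicted page 2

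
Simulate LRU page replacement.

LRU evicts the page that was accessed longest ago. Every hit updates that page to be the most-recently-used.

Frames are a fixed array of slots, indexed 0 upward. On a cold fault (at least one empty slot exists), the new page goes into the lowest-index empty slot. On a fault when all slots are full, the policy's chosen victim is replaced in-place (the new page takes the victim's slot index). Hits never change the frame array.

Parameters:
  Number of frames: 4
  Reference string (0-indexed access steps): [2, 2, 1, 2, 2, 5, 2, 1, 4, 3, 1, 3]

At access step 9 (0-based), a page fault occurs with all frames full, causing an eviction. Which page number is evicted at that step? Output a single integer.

Step 0: ref 2 -> FAULT, frames=[2,-,-,-]
Step 1: ref 2 -> HIT, frames=[2,-,-,-]
Step 2: ref 1 -> FAULT, frames=[2,1,-,-]
Step 3: ref 2 -> HIT, frames=[2,1,-,-]
Step 4: ref 2 -> HIT, frames=[2,1,-,-]
Step 5: ref 5 -> FAULT, frames=[2,1,5,-]
Step 6: ref 2 -> HIT, frames=[2,1,5,-]
Step 7: ref 1 -> HIT, frames=[2,1,5,-]
Step 8: ref 4 -> FAULT, frames=[2,1,5,4]
Step 9: ref 3 -> FAULT, evict 5, frames=[2,1,3,4]
At step 9: evicted page 5

Answer: 5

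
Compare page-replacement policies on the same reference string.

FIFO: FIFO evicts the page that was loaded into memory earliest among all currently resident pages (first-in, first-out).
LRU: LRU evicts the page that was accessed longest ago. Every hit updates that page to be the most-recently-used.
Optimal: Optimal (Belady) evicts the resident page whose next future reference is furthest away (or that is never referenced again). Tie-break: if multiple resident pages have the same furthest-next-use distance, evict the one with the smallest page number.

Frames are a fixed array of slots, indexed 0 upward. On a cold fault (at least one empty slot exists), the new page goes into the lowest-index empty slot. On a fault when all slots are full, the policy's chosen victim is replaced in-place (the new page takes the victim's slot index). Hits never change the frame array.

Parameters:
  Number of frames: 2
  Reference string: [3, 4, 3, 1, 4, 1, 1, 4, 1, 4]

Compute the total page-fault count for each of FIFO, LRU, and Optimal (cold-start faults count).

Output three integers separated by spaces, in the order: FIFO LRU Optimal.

--- FIFO ---
  step 0: ref 3 -> FAULT, frames=[3,-] (faults so far: 1)
  step 1: ref 4 -> FAULT, frames=[3,4] (faults so far: 2)
  step 2: ref 3 -> HIT, frames=[3,4] (faults so far: 2)
  step 3: ref 1 -> FAULT, evict 3, frames=[1,4] (faults so far: 3)
  step 4: ref 4 -> HIT, frames=[1,4] (faults so far: 3)
  step 5: ref 1 -> HIT, frames=[1,4] (faults so far: 3)
  step 6: ref 1 -> HIT, frames=[1,4] (faults so far: 3)
  step 7: ref 4 -> HIT, frames=[1,4] (faults so far: 3)
  step 8: ref 1 -> HIT, frames=[1,4] (faults so far: 3)
  step 9: ref 4 -> HIT, frames=[1,4] (faults so far: 3)
  FIFO total faults: 3
--- LRU ---
  step 0: ref 3 -> FAULT, frames=[3,-] (faults so far: 1)
  step 1: ref 4 -> FAULT, frames=[3,4] (faults so far: 2)
  step 2: ref 3 -> HIT, frames=[3,4] (faults so far: 2)
  step 3: ref 1 -> FAULT, evict 4, frames=[3,1] (faults so far: 3)
  step 4: ref 4 -> FAULT, evict 3, frames=[4,1] (faults so far: 4)
  step 5: ref 1 -> HIT, frames=[4,1] (faults so far: 4)
  step 6: ref 1 -> HIT, frames=[4,1] (faults so far: 4)
  step 7: ref 4 -> HIT, frames=[4,1] (faults so far: 4)
  step 8: ref 1 -> HIT, frames=[4,1] (faults so far: 4)
  step 9: ref 4 -> HIT, frames=[4,1] (faults so far: 4)
  LRU total faults: 4
--- Optimal ---
  step 0: ref 3 -> FAULT, frames=[3,-] (faults so far: 1)
  step 1: ref 4 -> FAULT, frames=[3,4] (faults so far: 2)
  step 2: ref 3 -> HIT, frames=[3,4] (faults so far: 2)
  step 3: ref 1 -> FAULT, evict 3, frames=[1,4] (faults so far: 3)
  step 4: ref 4 -> HIT, frames=[1,4] (faults so far: 3)
  step 5: ref 1 -> HIT, frames=[1,4] (faults so far: 3)
  step 6: ref 1 -> HIT, frames=[1,4] (faults so far: 3)
  step 7: ref 4 -> HIT, frames=[1,4] (faults so far: 3)
  step 8: ref 1 -> HIT, frames=[1,4] (faults so far: 3)
  step 9: ref 4 -> HIT, frames=[1,4] (faults so far: 3)
  Optimal total faults: 3

Answer: 3 4 3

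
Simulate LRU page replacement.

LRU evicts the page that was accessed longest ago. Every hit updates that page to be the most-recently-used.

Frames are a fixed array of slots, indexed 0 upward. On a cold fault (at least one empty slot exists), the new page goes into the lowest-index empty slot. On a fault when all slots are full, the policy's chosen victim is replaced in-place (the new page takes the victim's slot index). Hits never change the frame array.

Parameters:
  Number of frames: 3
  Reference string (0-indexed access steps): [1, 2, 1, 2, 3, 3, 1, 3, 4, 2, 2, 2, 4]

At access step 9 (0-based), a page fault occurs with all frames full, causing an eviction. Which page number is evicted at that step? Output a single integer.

Answer: 1

Derivation:
Step 0: ref 1 -> FAULT, frames=[1,-,-]
Step 1: ref 2 -> FAULT, frames=[1,2,-]
Step 2: ref 1 -> HIT, frames=[1,2,-]
Step 3: ref 2 -> HIT, frames=[1,2,-]
Step 4: ref 3 -> FAULT, frames=[1,2,3]
Step 5: ref 3 -> HIT, frames=[1,2,3]
Step 6: ref 1 -> HIT, frames=[1,2,3]
Step 7: ref 3 -> HIT, frames=[1,2,3]
Step 8: ref 4 -> FAULT, evict 2, frames=[1,4,3]
Step 9: ref 2 -> FAULT, evict 1, frames=[2,4,3]
At step 9: evicted page 1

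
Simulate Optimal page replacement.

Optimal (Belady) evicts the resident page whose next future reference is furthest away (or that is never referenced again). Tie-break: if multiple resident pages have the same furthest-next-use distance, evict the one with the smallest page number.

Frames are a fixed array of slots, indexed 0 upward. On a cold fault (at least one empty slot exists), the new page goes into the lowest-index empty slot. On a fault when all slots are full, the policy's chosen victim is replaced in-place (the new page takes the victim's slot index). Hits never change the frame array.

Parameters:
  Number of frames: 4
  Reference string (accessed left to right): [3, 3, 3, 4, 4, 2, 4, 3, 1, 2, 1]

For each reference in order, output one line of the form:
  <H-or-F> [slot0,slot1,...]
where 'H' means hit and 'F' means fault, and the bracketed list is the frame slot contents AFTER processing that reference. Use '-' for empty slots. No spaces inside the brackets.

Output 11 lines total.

F [3,-,-,-]
H [3,-,-,-]
H [3,-,-,-]
F [3,4,-,-]
H [3,4,-,-]
F [3,4,2,-]
H [3,4,2,-]
H [3,4,2,-]
F [3,4,2,1]
H [3,4,2,1]
H [3,4,2,1]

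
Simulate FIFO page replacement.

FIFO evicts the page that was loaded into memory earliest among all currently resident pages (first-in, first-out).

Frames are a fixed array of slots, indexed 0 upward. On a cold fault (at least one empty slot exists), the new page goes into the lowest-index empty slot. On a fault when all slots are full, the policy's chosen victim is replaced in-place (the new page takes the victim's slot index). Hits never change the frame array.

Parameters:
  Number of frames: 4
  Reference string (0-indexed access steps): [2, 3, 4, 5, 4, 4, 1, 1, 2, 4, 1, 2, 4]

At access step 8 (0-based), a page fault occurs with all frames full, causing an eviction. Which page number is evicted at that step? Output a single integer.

Step 0: ref 2 -> FAULT, frames=[2,-,-,-]
Step 1: ref 3 -> FAULT, frames=[2,3,-,-]
Step 2: ref 4 -> FAULT, frames=[2,3,4,-]
Step 3: ref 5 -> FAULT, frames=[2,3,4,5]
Step 4: ref 4 -> HIT, frames=[2,3,4,5]
Step 5: ref 4 -> HIT, frames=[2,3,4,5]
Step 6: ref 1 -> FAULT, evict 2, frames=[1,3,4,5]
Step 7: ref 1 -> HIT, frames=[1,3,4,5]
Step 8: ref 2 -> FAULT, evict 3, frames=[1,2,4,5]
At step 8: evicted page 3

Answer: 3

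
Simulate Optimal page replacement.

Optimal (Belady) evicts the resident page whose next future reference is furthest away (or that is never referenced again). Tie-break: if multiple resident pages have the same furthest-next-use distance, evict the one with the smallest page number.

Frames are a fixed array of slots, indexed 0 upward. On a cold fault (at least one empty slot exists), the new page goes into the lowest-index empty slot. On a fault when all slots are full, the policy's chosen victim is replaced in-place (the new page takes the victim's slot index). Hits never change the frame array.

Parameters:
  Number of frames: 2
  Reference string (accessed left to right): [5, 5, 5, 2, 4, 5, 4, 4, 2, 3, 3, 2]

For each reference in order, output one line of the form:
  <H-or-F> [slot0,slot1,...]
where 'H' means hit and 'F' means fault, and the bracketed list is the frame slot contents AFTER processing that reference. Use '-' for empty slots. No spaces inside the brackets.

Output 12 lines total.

F [5,-]
H [5,-]
H [5,-]
F [5,2]
F [5,4]
H [5,4]
H [5,4]
H [5,4]
F [5,2]
F [3,2]
H [3,2]
H [3,2]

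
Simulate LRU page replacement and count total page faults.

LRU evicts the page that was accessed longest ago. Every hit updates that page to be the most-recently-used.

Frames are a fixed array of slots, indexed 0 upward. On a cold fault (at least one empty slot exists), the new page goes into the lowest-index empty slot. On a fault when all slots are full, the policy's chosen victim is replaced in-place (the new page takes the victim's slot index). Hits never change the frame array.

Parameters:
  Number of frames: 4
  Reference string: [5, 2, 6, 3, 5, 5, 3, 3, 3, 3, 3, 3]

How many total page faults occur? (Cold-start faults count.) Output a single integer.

Step 0: ref 5 → FAULT, frames=[5,-,-,-]
Step 1: ref 2 → FAULT, frames=[5,2,-,-]
Step 2: ref 6 → FAULT, frames=[5,2,6,-]
Step 3: ref 3 → FAULT, frames=[5,2,6,3]
Step 4: ref 5 → HIT, frames=[5,2,6,3]
Step 5: ref 5 → HIT, frames=[5,2,6,3]
Step 6: ref 3 → HIT, frames=[5,2,6,3]
Step 7: ref 3 → HIT, frames=[5,2,6,3]
Step 8: ref 3 → HIT, frames=[5,2,6,3]
Step 9: ref 3 → HIT, frames=[5,2,6,3]
Step 10: ref 3 → HIT, frames=[5,2,6,3]
Step 11: ref 3 → HIT, frames=[5,2,6,3]
Total faults: 4

Answer: 4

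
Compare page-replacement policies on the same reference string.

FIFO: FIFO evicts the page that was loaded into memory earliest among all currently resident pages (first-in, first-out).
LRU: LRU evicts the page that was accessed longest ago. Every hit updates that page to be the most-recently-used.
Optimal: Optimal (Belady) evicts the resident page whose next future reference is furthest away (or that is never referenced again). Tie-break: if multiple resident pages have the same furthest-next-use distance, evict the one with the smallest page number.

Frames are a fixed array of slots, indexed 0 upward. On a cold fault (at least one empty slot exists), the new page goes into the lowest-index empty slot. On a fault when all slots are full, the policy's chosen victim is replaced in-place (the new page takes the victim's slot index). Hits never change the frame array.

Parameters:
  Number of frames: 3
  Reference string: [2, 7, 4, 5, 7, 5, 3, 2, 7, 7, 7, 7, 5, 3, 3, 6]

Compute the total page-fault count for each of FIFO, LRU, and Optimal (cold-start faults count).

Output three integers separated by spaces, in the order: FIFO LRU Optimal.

--- FIFO ---
  step 0: ref 2 -> FAULT, frames=[2,-,-] (faults so far: 1)
  step 1: ref 7 -> FAULT, frames=[2,7,-] (faults so far: 2)
  step 2: ref 4 -> FAULT, frames=[2,7,4] (faults so far: 3)
  step 3: ref 5 -> FAULT, evict 2, frames=[5,7,4] (faults so far: 4)
  step 4: ref 7 -> HIT, frames=[5,7,4] (faults so far: 4)
  step 5: ref 5 -> HIT, frames=[5,7,4] (faults so far: 4)
  step 6: ref 3 -> FAULT, evict 7, frames=[5,3,4] (faults so far: 5)
  step 7: ref 2 -> FAULT, evict 4, frames=[5,3,2] (faults so far: 6)
  step 8: ref 7 -> FAULT, evict 5, frames=[7,3,2] (faults so far: 7)
  step 9: ref 7 -> HIT, frames=[7,3,2] (faults so far: 7)
  step 10: ref 7 -> HIT, frames=[7,3,2] (faults so far: 7)
  step 11: ref 7 -> HIT, frames=[7,3,2] (faults so far: 7)
  step 12: ref 5 -> FAULT, evict 3, frames=[7,5,2] (faults so far: 8)
  step 13: ref 3 -> FAULT, evict 2, frames=[7,5,3] (faults so far: 9)
  step 14: ref 3 -> HIT, frames=[7,5,3] (faults so far: 9)
  step 15: ref 6 -> FAULT, evict 7, frames=[6,5,3] (faults so far: 10)
  FIFO total faults: 10
--- LRU ---
  step 0: ref 2 -> FAULT, frames=[2,-,-] (faults so far: 1)
  step 1: ref 7 -> FAULT, frames=[2,7,-] (faults so far: 2)
  step 2: ref 4 -> FAULT, frames=[2,7,4] (faults so far: 3)
  step 3: ref 5 -> FAULT, evict 2, frames=[5,7,4] (faults so far: 4)
  step 4: ref 7 -> HIT, frames=[5,7,4] (faults so far: 4)
  step 5: ref 5 -> HIT, frames=[5,7,4] (faults so far: 4)
  step 6: ref 3 -> FAULT, evict 4, frames=[5,7,3] (faults so far: 5)
  step 7: ref 2 -> FAULT, evict 7, frames=[5,2,3] (faults so far: 6)
  step 8: ref 7 -> FAULT, evict 5, frames=[7,2,3] (faults so far: 7)
  step 9: ref 7 -> HIT, frames=[7,2,3] (faults so far: 7)
  step 10: ref 7 -> HIT, frames=[7,2,3] (faults so far: 7)
  step 11: ref 7 -> HIT, frames=[7,2,3] (faults so far: 7)
  step 12: ref 5 -> FAULT, evict 3, frames=[7,2,5] (faults so far: 8)
  step 13: ref 3 -> FAULT, evict 2, frames=[7,3,5] (faults so far: 9)
  step 14: ref 3 -> HIT, frames=[7,3,5] (faults so far: 9)
  step 15: ref 6 -> FAULT, evict 7, frames=[6,3,5] (faults so far: 10)
  LRU total faults: 10
--- Optimal ---
  step 0: ref 2 -> FAULT, frames=[2,-,-] (faults so far: 1)
  step 1: ref 7 -> FAULT, frames=[2,7,-] (faults so far: 2)
  step 2: ref 4 -> FAULT, frames=[2,7,4] (faults so far: 3)
  step 3: ref 5 -> FAULT, evict 4, frames=[2,7,5] (faults so far: 4)
  step 4: ref 7 -> HIT, frames=[2,7,5] (faults so far: 4)
  step 5: ref 5 -> HIT, frames=[2,7,5] (faults so far: 4)
  step 6: ref 3 -> FAULT, evict 5, frames=[2,7,3] (faults so far: 5)
  step 7: ref 2 -> HIT, frames=[2,7,3] (faults so far: 5)
  step 8: ref 7 -> HIT, frames=[2,7,3] (faults so far: 5)
  step 9: ref 7 -> HIT, frames=[2,7,3] (faults so far: 5)
  step 10: ref 7 -> HIT, frames=[2,7,3] (faults so far: 5)
  step 11: ref 7 -> HIT, frames=[2,7,3] (faults so far: 5)
  step 12: ref 5 -> FAULT, evict 2, frames=[5,7,3] (faults so far: 6)
  step 13: ref 3 -> HIT, frames=[5,7,3] (faults so far: 6)
  step 14: ref 3 -> HIT, frames=[5,7,3] (faults so far: 6)
  step 15: ref 6 -> FAULT, evict 3, frames=[5,7,6] (faults so far: 7)
  Optimal total faults: 7

Answer: 10 10 7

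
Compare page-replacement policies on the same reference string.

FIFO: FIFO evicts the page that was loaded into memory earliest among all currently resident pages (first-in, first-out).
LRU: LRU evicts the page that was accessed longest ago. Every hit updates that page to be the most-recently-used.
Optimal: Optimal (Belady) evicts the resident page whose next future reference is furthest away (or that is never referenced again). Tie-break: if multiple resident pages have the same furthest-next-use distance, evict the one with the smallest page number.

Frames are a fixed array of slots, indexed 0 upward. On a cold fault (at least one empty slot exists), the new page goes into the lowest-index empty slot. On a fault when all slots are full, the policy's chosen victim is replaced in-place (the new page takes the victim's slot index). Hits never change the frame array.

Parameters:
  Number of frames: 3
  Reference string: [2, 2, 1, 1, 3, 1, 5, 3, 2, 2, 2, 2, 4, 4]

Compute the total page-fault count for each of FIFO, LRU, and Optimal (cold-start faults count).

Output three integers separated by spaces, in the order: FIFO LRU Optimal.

--- FIFO ---
  step 0: ref 2 -> FAULT, frames=[2,-,-] (faults so far: 1)
  step 1: ref 2 -> HIT, frames=[2,-,-] (faults so far: 1)
  step 2: ref 1 -> FAULT, frames=[2,1,-] (faults so far: 2)
  step 3: ref 1 -> HIT, frames=[2,1,-] (faults so far: 2)
  step 4: ref 3 -> FAULT, frames=[2,1,3] (faults so far: 3)
  step 5: ref 1 -> HIT, frames=[2,1,3] (faults so far: 3)
  step 6: ref 5 -> FAULT, evict 2, frames=[5,1,3] (faults so far: 4)
  step 7: ref 3 -> HIT, frames=[5,1,3] (faults so far: 4)
  step 8: ref 2 -> FAULT, evict 1, frames=[5,2,3] (faults so far: 5)
  step 9: ref 2 -> HIT, frames=[5,2,3] (faults so far: 5)
  step 10: ref 2 -> HIT, frames=[5,2,3] (faults so far: 5)
  step 11: ref 2 -> HIT, frames=[5,2,3] (faults so far: 5)
  step 12: ref 4 -> FAULT, evict 3, frames=[5,2,4] (faults so far: 6)
  step 13: ref 4 -> HIT, frames=[5,2,4] (faults so far: 6)
  FIFO total faults: 6
--- LRU ---
  step 0: ref 2 -> FAULT, frames=[2,-,-] (faults so far: 1)
  step 1: ref 2 -> HIT, frames=[2,-,-] (faults so far: 1)
  step 2: ref 1 -> FAULT, frames=[2,1,-] (faults so far: 2)
  step 3: ref 1 -> HIT, frames=[2,1,-] (faults so far: 2)
  step 4: ref 3 -> FAULT, frames=[2,1,3] (faults so far: 3)
  step 5: ref 1 -> HIT, frames=[2,1,3] (faults so far: 3)
  step 6: ref 5 -> FAULT, evict 2, frames=[5,1,3] (faults so far: 4)
  step 7: ref 3 -> HIT, frames=[5,1,3] (faults so far: 4)
  step 8: ref 2 -> FAULT, evict 1, frames=[5,2,3] (faults so far: 5)
  step 9: ref 2 -> HIT, frames=[5,2,3] (faults so far: 5)
  step 10: ref 2 -> HIT, frames=[5,2,3] (faults so far: 5)
  step 11: ref 2 -> HIT, frames=[5,2,3] (faults so far: 5)
  step 12: ref 4 -> FAULT, evict 5, frames=[4,2,3] (faults so far: 6)
  step 13: ref 4 -> HIT, frames=[4,2,3] (faults so far: 6)
  LRU total faults: 6
--- Optimal ---
  step 0: ref 2 -> FAULT, frames=[2,-,-] (faults so far: 1)
  step 1: ref 2 -> HIT, frames=[2,-,-] (faults so far: 1)
  step 2: ref 1 -> FAULT, frames=[2,1,-] (faults so far: 2)
  step 3: ref 1 -> HIT, frames=[2,1,-] (faults so far: 2)
  step 4: ref 3 -> FAULT, frames=[2,1,3] (faults so far: 3)
  step 5: ref 1 -> HIT, frames=[2,1,3] (faults so far: 3)
  step 6: ref 5 -> FAULT, evict 1, frames=[2,5,3] (faults so far: 4)
  step 7: ref 3 -> HIT, frames=[2,5,3] (faults so far: 4)
  step 8: ref 2 -> HIT, frames=[2,5,3] (faults so far: 4)
  step 9: ref 2 -> HIT, frames=[2,5,3] (faults so far: 4)
  step 10: ref 2 -> HIT, frames=[2,5,3] (faults so far: 4)
  step 11: ref 2 -> HIT, frames=[2,5,3] (faults so far: 4)
  step 12: ref 4 -> FAULT, evict 2, frames=[4,5,3] (faults so far: 5)
  step 13: ref 4 -> HIT, frames=[4,5,3] (faults so far: 5)
  Optimal total faults: 5

Answer: 6 6 5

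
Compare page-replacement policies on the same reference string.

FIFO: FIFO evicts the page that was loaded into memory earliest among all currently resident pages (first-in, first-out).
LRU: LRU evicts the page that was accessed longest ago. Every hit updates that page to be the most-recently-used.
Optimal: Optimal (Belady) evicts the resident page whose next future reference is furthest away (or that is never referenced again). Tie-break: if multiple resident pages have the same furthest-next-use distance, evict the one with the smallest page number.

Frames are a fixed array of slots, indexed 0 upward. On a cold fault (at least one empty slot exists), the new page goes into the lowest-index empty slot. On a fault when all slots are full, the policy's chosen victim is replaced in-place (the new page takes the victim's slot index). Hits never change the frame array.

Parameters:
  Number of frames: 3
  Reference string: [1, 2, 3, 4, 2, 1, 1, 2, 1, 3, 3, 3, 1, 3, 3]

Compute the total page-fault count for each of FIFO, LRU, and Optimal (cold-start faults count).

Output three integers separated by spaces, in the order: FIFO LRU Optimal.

--- FIFO ---
  step 0: ref 1 -> FAULT, frames=[1,-,-] (faults so far: 1)
  step 1: ref 2 -> FAULT, frames=[1,2,-] (faults so far: 2)
  step 2: ref 3 -> FAULT, frames=[1,2,3] (faults so far: 3)
  step 3: ref 4 -> FAULT, evict 1, frames=[4,2,3] (faults so far: 4)
  step 4: ref 2 -> HIT, frames=[4,2,3] (faults so far: 4)
  step 5: ref 1 -> FAULT, evict 2, frames=[4,1,3] (faults so far: 5)
  step 6: ref 1 -> HIT, frames=[4,1,3] (faults so far: 5)
  step 7: ref 2 -> FAULT, evict 3, frames=[4,1,2] (faults so far: 6)
  step 8: ref 1 -> HIT, frames=[4,1,2] (faults so far: 6)
  step 9: ref 3 -> FAULT, evict 4, frames=[3,1,2] (faults so far: 7)
  step 10: ref 3 -> HIT, frames=[3,1,2] (faults so far: 7)
  step 11: ref 3 -> HIT, frames=[3,1,2] (faults so far: 7)
  step 12: ref 1 -> HIT, frames=[3,1,2] (faults so far: 7)
  step 13: ref 3 -> HIT, frames=[3,1,2] (faults so far: 7)
  step 14: ref 3 -> HIT, frames=[3,1,2] (faults so far: 7)
  FIFO total faults: 7
--- LRU ---
  step 0: ref 1 -> FAULT, frames=[1,-,-] (faults so far: 1)
  step 1: ref 2 -> FAULT, frames=[1,2,-] (faults so far: 2)
  step 2: ref 3 -> FAULT, frames=[1,2,3] (faults so far: 3)
  step 3: ref 4 -> FAULT, evict 1, frames=[4,2,3] (faults so far: 4)
  step 4: ref 2 -> HIT, frames=[4,2,3] (faults so far: 4)
  step 5: ref 1 -> FAULT, evict 3, frames=[4,2,1] (faults so far: 5)
  step 6: ref 1 -> HIT, frames=[4,2,1] (faults so far: 5)
  step 7: ref 2 -> HIT, frames=[4,2,1] (faults so far: 5)
  step 8: ref 1 -> HIT, frames=[4,2,1] (faults so far: 5)
  step 9: ref 3 -> FAULT, evict 4, frames=[3,2,1] (faults so far: 6)
  step 10: ref 3 -> HIT, frames=[3,2,1] (faults so far: 6)
  step 11: ref 3 -> HIT, frames=[3,2,1] (faults so far: 6)
  step 12: ref 1 -> HIT, frames=[3,2,1] (faults so far: 6)
  step 13: ref 3 -> HIT, frames=[3,2,1] (faults so far: 6)
  step 14: ref 3 -> HIT, frames=[3,2,1] (faults so far: 6)
  LRU total faults: 6
--- Optimal ---
  step 0: ref 1 -> FAULT, frames=[1,-,-] (faults so far: 1)
  step 1: ref 2 -> FAULT, frames=[1,2,-] (faults so far: 2)
  step 2: ref 3 -> FAULT, frames=[1,2,3] (faults so far: 3)
  step 3: ref 4 -> FAULT, evict 3, frames=[1,2,4] (faults so far: 4)
  step 4: ref 2 -> HIT, frames=[1,2,4] (faults so far: 4)
  step 5: ref 1 -> HIT, frames=[1,2,4] (faults so far: 4)
  step 6: ref 1 -> HIT, frames=[1,2,4] (faults so far: 4)
  step 7: ref 2 -> HIT, frames=[1,2,4] (faults so far: 4)
  step 8: ref 1 -> HIT, frames=[1,2,4] (faults so far: 4)
  step 9: ref 3 -> FAULT, evict 2, frames=[1,3,4] (faults so far: 5)
  step 10: ref 3 -> HIT, frames=[1,3,4] (faults so far: 5)
  step 11: ref 3 -> HIT, frames=[1,3,4] (faults so far: 5)
  step 12: ref 1 -> HIT, frames=[1,3,4] (faults so far: 5)
  step 13: ref 3 -> HIT, frames=[1,3,4] (faults so far: 5)
  step 14: ref 3 -> HIT, frames=[1,3,4] (faults so far: 5)
  Optimal total faults: 5

Answer: 7 6 5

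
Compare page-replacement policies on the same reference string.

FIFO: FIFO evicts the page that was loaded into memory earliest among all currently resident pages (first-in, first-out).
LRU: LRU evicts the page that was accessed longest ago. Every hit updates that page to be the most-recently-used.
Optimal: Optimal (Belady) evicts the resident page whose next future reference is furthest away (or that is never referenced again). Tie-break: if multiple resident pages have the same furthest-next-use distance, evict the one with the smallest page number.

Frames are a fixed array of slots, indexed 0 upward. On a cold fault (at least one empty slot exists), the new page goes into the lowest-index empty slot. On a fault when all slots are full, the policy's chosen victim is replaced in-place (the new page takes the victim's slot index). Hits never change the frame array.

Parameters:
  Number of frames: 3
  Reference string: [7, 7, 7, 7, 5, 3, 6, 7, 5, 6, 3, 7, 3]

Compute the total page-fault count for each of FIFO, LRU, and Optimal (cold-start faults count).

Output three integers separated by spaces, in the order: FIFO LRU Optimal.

--- FIFO ---
  step 0: ref 7 -> FAULT, frames=[7,-,-] (faults so far: 1)
  step 1: ref 7 -> HIT, frames=[7,-,-] (faults so far: 1)
  step 2: ref 7 -> HIT, frames=[7,-,-] (faults so far: 1)
  step 3: ref 7 -> HIT, frames=[7,-,-] (faults so far: 1)
  step 4: ref 5 -> FAULT, frames=[7,5,-] (faults so far: 2)
  step 5: ref 3 -> FAULT, frames=[7,5,3] (faults so far: 3)
  step 6: ref 6 -> FAULT, evict 7, frames=[6,5,3] (faults so far: 4)
  step 7: ref 7 -> FAULT, evict 5, frames=[6,7,3] (faults so far: 5)
  step 8: ref 5 -> FAULT, evict 3, frames=[6,7,5] (faults so far: 6)
  step 9: ref 6 -> HIT, frames=[6,7,5] (faults so far: 6)
  step 10: ref 3 -> FAULT, evict 6, frames=[3,7,5] (faults so far: 7)
  step 11: ref 7 -> HIT, frames=[3,7,5] (faults so far: 7)
  step 12: ref 3 -> HIT, frames=[3,7,5] (faults so far: 7)
  FIFO total faults: 7
--- LRU ---
  step 0: ref 7 -> FAULT, frames=[7,-,-] (faults so far: 1)
  step 1: ref 7 -> HIT, frames=[7,-,-] (faults so far: 1)
  step 2: ref 7 -> HIT, frames=[7,-,-] (faults so far: 1)
  step 3: ref 7 -> HIT, frames=[7,-,-] (faults so far: 1)
  step 4: ref 5 -> FAULT, frames=[7,5,-] (faults so far: 2)
  step 5: ref 3 -> FAULT, frames=[7,5,3] (faults so far: 3)
  step 6: ref 6 -> FAULT, evict 7, frames=[6,5,3] (faults so far: 4)
  step 7: ref 7 -> FAULT, evict 5, frames=[6,7,3] (faults so far: 5)
  step 8: ref 5 -> FAULT, evict 3, frames=[6,7,5] (faults so far: 6)
  step 9: ref 6 -> HIT, frames=[6,7,5] (faults so far: 6)
  step 10: ref 3 -> FAULT, evict 7, frames=[6,3,5] (faults so far: 7)
  step 11: ref 7 -> FAULT, evict 5, frames=[6,3,7] (faults so far: 8)
  step 12: ref 3 -> HIT, frames=[6,3,7] (faults so far: 8)
  LRU total faults: 8
--- Optimal ---
  step 0: ref 7 -> FAULT, frames=[7,-,-] (faults so far: 1)
  step 1: ref 7 -> HIT, frames=[7,-,-] (faults so far: 1)
  step 2: ref 7 -> HIT, frames=[7,-,-] (faults so far: 1)
  step 3: ref 7 -> HIT, frames=[7,-,-] (faults so far: 1)
  step 4: ref 5 -> FAULT, frames=[7,5,-] (faults so far: 2)
  step 5: ref 3 -> FAULT, frames=[7,5,3] (faults so far: 3)
  step 6: ref 6 -> FAULT, evict 3, frames=[7,5,6] (faults so far: 4)
  step 7: ref 7 -> HIT, frames=[7,5,6] (faults so far: 4)
  step 8: ref 5 -> HIT, frames=[7,5,6] (faults so far: 4)
  step 9: ref 6 -> HIT, frames=[7,5,6] (faults so far: 4)
  step 10: ref 3 -> FAULT, evict 5, frames=[7,3,6] (faults so far: 5)
  step 11: ref 7 -> HIT, frames=[7,3,6] (faults so far: 5)
  step 12: ref 3 -> HIT, frames=[7,3,6] (faults so far: 5)
  Optimal total faults: 5

Answer: 7 8 5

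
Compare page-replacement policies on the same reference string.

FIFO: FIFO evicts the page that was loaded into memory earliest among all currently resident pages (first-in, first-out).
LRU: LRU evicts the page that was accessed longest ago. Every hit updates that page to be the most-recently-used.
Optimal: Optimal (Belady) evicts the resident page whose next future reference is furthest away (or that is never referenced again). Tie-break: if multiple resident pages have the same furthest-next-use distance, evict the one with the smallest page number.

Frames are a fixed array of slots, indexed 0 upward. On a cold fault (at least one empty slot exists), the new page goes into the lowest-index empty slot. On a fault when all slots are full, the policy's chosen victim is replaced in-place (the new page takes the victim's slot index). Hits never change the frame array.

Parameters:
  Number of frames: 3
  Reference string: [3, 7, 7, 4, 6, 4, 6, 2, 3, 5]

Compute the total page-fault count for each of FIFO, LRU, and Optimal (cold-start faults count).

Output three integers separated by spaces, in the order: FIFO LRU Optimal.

Answer: 7 7 6

Derivation:
--- FIFO ---
  step 0: ref 3 -> FAULT, frames=[3,-,-] (faults so far: 1)
  step 1: ref 7 -> FAULT, frames=[3,7,-] (faults so far: 2)
  step 2: ref 7 -> HIT, frames=[3,7,-] (faults so far: 2)
  step 3: ref 4 -> FAULT, frames=[3,7,4] (faults so far: 3)
  step 4: ref 6 -> FAULT, evict 3, frames=[6,7,4] (faults so far: 4)
  step 5: ref 4 -> HIT, frames=[6,7,4] (faults so far: 4)
  step 6: ref 6 -> HIT, frames=[6,7,4] (faults so far: 4)
  step 7: ref 2 -> FAULT, evict 7, frames=[6,2,4] (faults so far: 5)
  step 8: ref 3 -> FAULT, evict 4, frames=[6,2,3] (faults so far: 6)
  step 9: ref 5 -> FAULT, evict 6, frames=[5,2,3] (faults so far: 7)
  FIFO total faults: 7
--- LRU ---
  step 0: ref 3 -> FAULT, frames=[3,-,-] (faults so far: 1)
  step 1: ref 7 -> FAULT, frames=[3,7,-] (faults so far: 2)
  step 2: ref 7 -> HIT, frames=[3,7,-] (faults so far: 2)
  step 3: ref 4 -> FAULT, frames=[3,7,4] (faults so far: 3)
  step 4: ref 6 -> FAULT, evict 3, frames=[6,7,4] (faults so far: 4)
  step 5: ref 4 -> HIT, frames=[6,7,4] (faults so far: 4)
  step 6: ref 6 -> HIT, frames=[6,7,4] (faults so far: 4)
  step 7: ref 2 -> FAULT, evict 7, frames=[6,2,4] (faults so far: 5)
  step 8: ref 3 -> FAULT, evict 4, frames=[6,2,3] (faults so far: 6)
  step 9: ref 5 -> FAULT, evict 6, frames=[5,2,3] (faults so far: 7)
  LRU total faults: 7
--- Optimal ---
  step 0: ref 3 -> FAULT, frames=[3,-,-] (faults so far: 1)
  step 1: ref 7 -> FAULT, frames=[3,7,-] (faults so far: 2)
  step 2: ref 7 -> HIT, frames=[3,7,-] (faults so far: 2)
  step 3: ref 4 -> FAULT, frames=[3,7,4] (faults so far: 3)
  step 4: ref 6 -> FAULT, evict 7, frames=[3,6,4] (faults so far: 4)
  step 5: ref 4 -> HIT, frames=[3,6,4] (faults so far: 4)
  step 6: ref 6 -> HIT, frames=[3,6,4] (faults so far: 4)
  step 7: ref 2 -> FAULT, evict 4, frames=[3,6,2] (faults so far: 5)
  step 8: ref 3 -> HIT, frames=[3,6,2] (faults so far: 5)
  step 9: ref 5 -> FAULT, evict 2, frames=[3,6,5] (faults so far: 6)
  Optimal total faults: 6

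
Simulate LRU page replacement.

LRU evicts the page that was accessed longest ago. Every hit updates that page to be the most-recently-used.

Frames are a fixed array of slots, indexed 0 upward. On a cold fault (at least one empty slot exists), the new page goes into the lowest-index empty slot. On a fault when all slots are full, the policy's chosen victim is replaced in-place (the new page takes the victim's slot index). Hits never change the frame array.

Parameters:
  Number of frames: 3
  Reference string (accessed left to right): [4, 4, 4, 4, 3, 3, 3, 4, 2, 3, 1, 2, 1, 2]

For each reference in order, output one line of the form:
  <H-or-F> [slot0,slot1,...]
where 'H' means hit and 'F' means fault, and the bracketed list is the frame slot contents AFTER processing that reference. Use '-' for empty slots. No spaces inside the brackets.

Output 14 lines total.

F [4,-,-]
H [4,-,-]
H [4,-,-]
H [4,-,-]
F [4,3,-]
H [4,3,-]
H [4,3,-]
H [4,3,-]
F [4,3,2]
H [4,3,2]
F [1,3,2]
H [1,3,2]
H [1,3,2]
H [1,3,2]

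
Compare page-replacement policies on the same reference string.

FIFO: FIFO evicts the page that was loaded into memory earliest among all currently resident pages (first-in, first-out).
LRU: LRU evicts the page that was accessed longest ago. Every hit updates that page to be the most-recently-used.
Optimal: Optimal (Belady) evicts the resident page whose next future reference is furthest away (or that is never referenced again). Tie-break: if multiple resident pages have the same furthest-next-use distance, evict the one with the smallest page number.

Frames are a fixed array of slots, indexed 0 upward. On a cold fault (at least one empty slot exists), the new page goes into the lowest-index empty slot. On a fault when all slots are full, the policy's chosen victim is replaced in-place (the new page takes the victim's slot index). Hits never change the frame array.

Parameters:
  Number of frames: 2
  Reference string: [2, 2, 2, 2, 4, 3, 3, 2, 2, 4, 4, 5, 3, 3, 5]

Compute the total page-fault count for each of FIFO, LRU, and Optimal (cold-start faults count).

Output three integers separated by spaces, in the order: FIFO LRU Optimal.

--- FIFO ---
  step 0: ref 2 -> FAULT, frames=[2,-] (faults so far: 1)
  step 1: ref 2 -> HIT, frames=[2,-] (faults so far: 1)
  step 2: ref 2 -> HIT, frames=[2,-] (faults so far: 1)
  step 3: ref 2 -> HIT, frames=[2,-] (faults so far: 1)
  step 4: ref 4 -> FAULT, frames=[2,4] (faults so far: 2)
  step 5: ref 3 -> FAULT, evict 2, frames=[3,4] (faults so far: 3)
  step 6: ref 3 -> HIT, frames=[3,4] (faults so far: 3)
  step 7: ref 2 -> FAULT, evict 4, frames=[3,2] (faults so far: 4)
  step 8: ref 2 -> HIT, frames=[3,2] (faults so far: 4)
  step 9: ref 4 -> FAULT, evict 3, frames=[4,2] (faults so far: 5)
  step 10: ref 4 -> HIT, frames=[4,2] (faults so far: 5)
  step 11: ref 5 -> FAULT, evict 2, frames=[4,5] (faults so far: 6)
  step 12: ref 3 -> FAULT, evict 4, frames=[3,5] (faults so far: 7)
  step 13: ref 3 -> HIT, frames=[3,5] (faults so far: 7)
  step 14: ref 5 -> HIT, frames=[3,5] (faults so far: 7)
  FIFO total faults: 7
--- LRU ---
  step 0: ref 2 -> FAULT, frames=[2,-] (faults so far: 1)
  step 1: ref 2 -> HIT, frames=[2,-] (faults so far: 1)
  step 2: ref 2 -> HIT, frames=[2,-] (faults so far: 1)
  step 3: ref 2 -> HIT, frames=[2,-] (faults so far: 1)
  step 4: ref 4 -> FAULT, frames=[2,4] (faults so far: 2)
  step 5: ref 3 -> FAULT, evict 2, frames=[3,4] (faults so far: 3)
  step 6: ref 3 -> HIT, frames=[3,4] (faults so far: 3)
  step 7: ref 2 -> FAULT, evict 4, frames=[3,2] (faults so far: 4)
  step 8: ref 2 -> HIT, frames=[3,2] (faults so far: 4)
  step 9: ref 4 -> FAULT, evict 3, frames=[4,2] (faults so far: 5)
  step 10: ref 4 -> HIT, frames=[4,2] (faults so far: 5)
  step 11: ref 5 -> FAULT, evict 2, frames=[4,5] (faults so far: 6)
  step 12: ref 3 -> FAULT, evict 4, frames=[3,5] (faults so far: 7)
  step 13: ref 3 -> HIT, frames=[3,5] (faults so far: 7)
  step 14: ref 5 -> HIT, frames=[3,5] (faults so far: 7)
  LRU total faults: 7
--- Optimal ---
  step 0: ref 2 -> FAULT, frames=[2,-] (faults so far: 1)
  step 1: ref 2 -> HIT, frames=[2,-] (faults so far: 1)
  step 2: ref 2 -> HIT, frames=[2,-] (faults so far: 1)
  step 3: ref 2 -> HIT, frames=[2,-] (faults so far: 1)
  step 4: ref 4 -> FAULT, frames=[2,4] (faults so far: 2)
  step 5: ref 3 -> FAULT, evict 4, frames=[2,3] (faults so far: 3)
  step 6: ref 3 -> HIT, frames=[2,3] (faults so far: 3)
  step 7: ref 2 -> HIT, frames=[2,3] (faults so far: 3)
  step 8: ref 2 -> HIT, frames=[2,3] (faults so far: 3)
  step 9: ref 4 -> FAULT, evict 2, frames=[4,3] (faults so far: 4)
  step 10: ref 4 -> HIT, frames=[4,3] (faults so far: 4)
  step 11: ref 5 -> FAULT, evict 4, frames=[5,3] (faults so far: 5)
  step 12: ref 3 -> HIT, frames=[5,3] (faults so far: 5)
  step 13: ref 3 -> HIT, frames=[5,3] (faults so far: 5)
  step 14: ref 5 -> HIT, frames=[5,3] (faults so far: 5)
  Optimal total faults: 5

Answer: 7 7 5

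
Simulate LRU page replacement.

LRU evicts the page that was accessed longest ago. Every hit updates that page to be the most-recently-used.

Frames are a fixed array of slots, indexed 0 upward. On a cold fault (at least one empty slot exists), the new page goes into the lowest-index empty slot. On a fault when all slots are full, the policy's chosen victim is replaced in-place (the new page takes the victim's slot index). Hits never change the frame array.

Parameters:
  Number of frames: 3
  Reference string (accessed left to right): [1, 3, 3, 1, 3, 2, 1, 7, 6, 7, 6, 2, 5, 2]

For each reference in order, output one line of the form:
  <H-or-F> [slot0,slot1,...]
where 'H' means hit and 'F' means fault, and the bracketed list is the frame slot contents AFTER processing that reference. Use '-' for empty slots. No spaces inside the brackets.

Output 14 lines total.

F [1,-,-]
F [1,3,-]
H [1,3,-]
H [1,3,-]
H [1,3,-]
F [1,3,2]
H [1,3,2]
F [1,7,2]
F [1,7,6]
H [1,7,6]
H [1,7,6]
F [2,7,6]
F [2,5,6]
H [2,5,6]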